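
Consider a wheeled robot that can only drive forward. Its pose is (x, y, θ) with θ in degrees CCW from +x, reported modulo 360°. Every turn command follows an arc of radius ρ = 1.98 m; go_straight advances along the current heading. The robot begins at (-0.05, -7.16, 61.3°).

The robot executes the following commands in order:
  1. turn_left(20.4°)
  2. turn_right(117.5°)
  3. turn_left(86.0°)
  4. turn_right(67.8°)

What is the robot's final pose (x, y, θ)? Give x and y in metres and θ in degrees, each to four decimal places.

(8.0893, -4.2165, 342.4000°)

set_pose: (x, y, θ) = (-0.0500, -7.1600, 61.3000°), ρ = 1.98
turn_left(20.4°): centre at ρ to the left, rotate +20.4° → (0.1725, -6.4950, 81.7000°)
turn_right(117.5°): centre at ρ to the right, rotate −117.5° → (3.2900, -5.1749, -35.8000° ≡ 324.2000°)
turn_left(86.0°): centre at ρ to the left, rotate +86.0° → (5.9694, -4.8364, 410.2000° ≡ 50.2000°)
turn_right(67.8°): centre at ρ to the right, rotate −67.8° → (8.0893, -4.2165, -17.6000° ≡ 342.4000°)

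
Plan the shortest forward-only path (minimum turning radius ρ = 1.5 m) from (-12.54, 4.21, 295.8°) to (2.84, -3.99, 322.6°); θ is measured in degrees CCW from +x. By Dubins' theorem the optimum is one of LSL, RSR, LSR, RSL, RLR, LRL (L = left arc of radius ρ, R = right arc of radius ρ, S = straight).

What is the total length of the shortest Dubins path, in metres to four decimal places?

17.4949 m

Let ψ = atan2(Δy, Δx) = atan2(-8.20, 15.38) = -28.0648° be the start→goal bearing.
Normalize: d = |goal − start| / ρ = 17.429412/1.5 = 11.619608, α = (θ_start − ψ) mod 360° = 323.8648° = 5.652506 rad, β = (θ_goal − ψ) mod 360° = 350.6648° = 6.120254 rad.
Common terms: sin α = -0.589693, cos α = 0.807627, sin β = -0.162211, cos β = 0.986756, cos(α−β) = 0.892586, d² = 135.015289. Work in radians in the unit-radius frame; every candidate has L = ρ·(t + p + q).
LSL: p² = 2 + d² − 2cos(α−β) + 2d(sin α − sin β) = 125.295761; p = √p² = 11.193559; φ = atan2(cos β − cos α, d + sin α − sin β) = 0.016004 rad; t = (φ − α) mod 2π = 0.646683 rad, q = (β − φ) mod 2π = 6.104251 rad → L = 1.5·(0.646683 + 11.193559 + 6.104251) = 1.5·17.944492 = 26.916739 m
RSR: p² = 2 + d² − 2cos(α−β) + 2d(sin β − sin α) = 145.164473; p = √p² = 12.048422; φ = atan2(cos α − cos β, d − sin α + sin β) = -0.014868 rad; t = (α − φ) mod 2π = 5.667374 rad, q = (φ − β) mod 2π = 0.148063 rad → L = 1.5·(5.667374 + 12.048422 + 0.148063) = 1.5·17.863859 = 26.795789 m
LSR: p² = d² − 2 + 2cos(α−β) + 2d(sin α + sin β) = 117.326796; p = √p² = 10.831749; φ = atan2(−cos α − cos β, d + sin α + sin β) − atan2(−2, p) = 0.018951 rad; t = (φ − α) mod 2π = 0.649630 rad, q = (φ − β) mod 2π = 0.181882 rad → L = 1.5·(0.649630 + 10.831749 + 0.181882) = 1.5·11.663261 = 17.494891 m
RSL: p² = d² − 2 + 2cos(α−β) − 2d(sin α + sin β) = 152.274125; p = √p² = 12.339940; φ = atan2(cos α + cos β, d − sin α − sin β) − atan2(2, p) = -0.016641 rad; t = (α − φ) mod 2π = 5.669147 rad, q = (β − φ) mod 2π = 6.136896 rad → L = 1.5·(5.669147 + 12.339940 + 6.136896) = 1.5·24.145983 = 36.218975 m
RLR: c = (6 − d² + 2cos(α−β) + 2d(sin α − sin β))/8 = -17.145559, |c| > 1 → infeasible
LRL: c = (6 − d² + 2cos(α−β) − 2d(sin α − sin β))/8 = -14.661970, |c| > 1 → infeasible
Shortest: LSR with L = 17.494891 m ≈ 17.4949 m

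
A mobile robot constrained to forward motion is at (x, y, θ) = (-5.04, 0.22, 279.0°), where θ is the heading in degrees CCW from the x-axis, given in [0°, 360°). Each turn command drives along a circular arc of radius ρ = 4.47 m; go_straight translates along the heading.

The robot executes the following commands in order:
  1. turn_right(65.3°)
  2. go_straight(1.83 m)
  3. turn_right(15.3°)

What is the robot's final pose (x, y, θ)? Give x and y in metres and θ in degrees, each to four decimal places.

(-9.5665, -5.7361, 198.4000°)

set_pose: (x, y, θ) = (-5.0400, 0.2200, 279.0000°), ρ = 4.47
turn_right(65.3°): centre at ρ to the right, rotate −65.3° → (-6.9748, -4.1981, 213.7000°)
go_straight(1.83): x += 1.83·cos θ, y += 1.83·sin θ → (-8.4973, -5.2135, 213.7000°)
turn_right(15.3°): centre at ρ to the right, rotate −15.3° → (-9.5665, -5.7361, 198.4000°)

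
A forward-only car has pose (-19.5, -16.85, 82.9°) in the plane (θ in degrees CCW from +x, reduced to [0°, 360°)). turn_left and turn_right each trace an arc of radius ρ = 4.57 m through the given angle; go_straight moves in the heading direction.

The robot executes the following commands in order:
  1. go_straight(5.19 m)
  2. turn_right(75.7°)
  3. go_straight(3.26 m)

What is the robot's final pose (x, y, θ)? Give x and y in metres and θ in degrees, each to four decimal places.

set_pose: (x, y, θ) = (-19.5000, -16.8500, 82.9000°), ρ = 4.57
go_straight(5.19): x += 5.19·cos θ, y += 5.19·sin θ → (-18.8585, -11.6998, 82.9000°)
turn_right(75.7°): centre at ρ to the right, rotate −75.7° → (-14.8963, -7.7307, 7.2000°)
go_straight(3.26): x += 3.26·cos θ, y += 3.26·sin θ → (-11.6620, -7.3221, 7.2000°)

(-11.6620, -7.3221, 7.2000°)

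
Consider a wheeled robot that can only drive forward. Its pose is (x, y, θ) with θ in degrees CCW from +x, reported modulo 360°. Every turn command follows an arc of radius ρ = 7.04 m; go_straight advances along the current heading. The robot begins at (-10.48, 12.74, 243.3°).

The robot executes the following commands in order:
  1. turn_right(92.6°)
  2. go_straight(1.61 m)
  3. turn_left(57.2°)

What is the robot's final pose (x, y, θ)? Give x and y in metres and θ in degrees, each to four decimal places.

set_pose: (x, y, θ) = (-10.4800, 12.7400, 243.3000°), ρ = 7.04
turn_right(92.6°): centre at ρ to the right, rotate −92.6° → (-20.2146, 9.7638, 150.7000°)
go_straight(1.61): x += 1.61·cos θ, y += 1.61·sin θ → (-21.6186, 10.5517, 150.7000°)
turn_left(57.2°): centre at ρ to the left, rotate +57.2° → (-28.3581, 10.6341, 207.9000°)

(-28.3581, 10.6341, 207.9000°)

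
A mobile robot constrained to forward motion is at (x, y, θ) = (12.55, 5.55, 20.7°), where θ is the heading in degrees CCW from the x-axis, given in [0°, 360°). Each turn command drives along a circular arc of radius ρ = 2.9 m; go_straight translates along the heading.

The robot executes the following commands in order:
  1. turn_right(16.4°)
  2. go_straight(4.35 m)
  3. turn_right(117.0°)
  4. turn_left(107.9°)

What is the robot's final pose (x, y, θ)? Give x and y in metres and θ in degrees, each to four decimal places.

(23.0209, -1.9647, 355.2000°)

set_pose: (x, y, θ) = (12.5500, 5.5500, 20.7000°), ρ = 2.9
turn_right(16.4°): centre at ρ to the right, rotate −16.4° → (13.3576, 5.7290, 4.3000°)
go_straight(4.35): x += 4.35·cos θ, y += 4.35·sin θ → (17.6954, 6.0552, 4.3000°)
turn_right(117.0°): centre at ρ to the right, rotate −117.0° → (20.5882, 2.0442, -112.7000° ≡ 247.3000°)
turn_left(107.9°): centre at ρ to the left, rotate +107.9° → (23.0209, -1.9647, 355.2000°)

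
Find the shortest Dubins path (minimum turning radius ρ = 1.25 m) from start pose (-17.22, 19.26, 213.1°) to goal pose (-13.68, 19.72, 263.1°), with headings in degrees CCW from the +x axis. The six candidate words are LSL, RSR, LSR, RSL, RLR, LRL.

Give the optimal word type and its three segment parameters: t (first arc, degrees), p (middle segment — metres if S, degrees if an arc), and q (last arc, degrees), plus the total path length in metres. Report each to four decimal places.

RSR: t = 221.4376°, p = 3.0135 m, q = 88.5624°, L = 9.7767 m

Let ψ = atan2(Δy, Δx) = atan2(0.46, 3.54) = 7.4037° be the start→goal bearing.
Normalize: d = |goal − start| / ρ = 3.569762/1.25 = 2.855810, α = (θ_start − ψ) mod 360° = 205.6963° = 3.590077 rad, β = (θ_goal − ψ) mod 360° = 255.6963° = 4.462742 rad.
Common terms: sin α = -0.433600, cos α = -0.901105, sin β = -0.969000, cos β = -0.247062, cos(α−β) = 0.642788, d² = 8.155648. Work in radians in the unit-radius frame; every candidate has L = ρ·(t + p + q).
LSL: p² = 2 + d² − 2cos(α−β) + 2d(sin α − sin β) = 11.928069; p = √p² = 3.453704; φ = atan2(cos β − cos α, d + sin α − sin β) = 0.190525 rad; t = (φ − α) mod 2π = 2.883633 rad, q = (β − φ) mod 2π = 4.272217 rad → L = 1.25·(2.883633 + 3.453704 + 4.272217) = 1.25·10.609554 = 13.261942 m
RSR: p² = 2 + d² − 2cos(α−β) + 2d(sin β − sin α) = 5.812076; p = √p² = 2.410825; φ = atan2(cos α − cos β, d − sin α + sin β) = -0.274738 rad; t = (α − φ) mod 2π = 3.864815 rad, q = (φ − β) mod 2π = 1.545706 rad → L = 1.25·(3.864815 + 2.410825 + 1.545706) = 1.25·7.821346 = 9.776682 m
LSR: p² = d² − 2 + 2cos(α−β) + 2d(sin α + sin β) = -0.569894 < 0 → infeasible
RSL: p² = d² − 2 + 2cos(α−β) − 2d(sin α + sin β) = 15.452341; p = √p² = 3.930947; φ = atan2(cos α + cos β, d − sin α − sin β) − atan2(2, p) = -0.734010 rad; t = (α − φ) mod 2π = 4.324088 rad, q = (β − φ) mod 2π = 5.196752 rad → L = 1.25·(4.324088 + 3.930947 + 5.196752) = 1.25·13.451786 = 16.814733 m
RLR: c = (6 − d² + 2cos(α−β) + 2d(sin α − sin β))/8 = 0.273490; p = 2π − arccos c = 4.989409 rad; φ = atan2(cos α − cos β, d − sin α + sin β) = -0.274738 rad; t = (α − φ + p/2) mod 2π = 0.076334 rad, q = (α − β − t + p) mod 2π = 4.040410 rad → L = 1.25·(0.076334 + 4.989409 + 4.040410) = 1.25·9.106153 = 11.382692 m
LRL: c = (6 − d² + 2cos(α−β) − 2d(sin α − sin β))/8 = -0.491009; p = 2π − arccos c = 4.199142 rad; φ = atan2(cos β − cos α, d + sin α − sin β) = 0.190525 rad; t = (φ − α + p/2) mod 2π = 4.983204 rad, q = (β − α − t + p) mod 2π = 0.088602 rad → L = 1.25·(4.983204 + 4.199142 + 0.088602) = 1.25·9.270948 = 11.588685 m
Shortest: RSR with L = 9.776682 m ≈ 9.7767 m
Convert RSR to answer units (arcs ×180/π): t = 3.864815·180/π = 221.4376°, p = ρ·p = 1.25·2.410825 = 3.0135 m, q = 1.545706·180/π = 88.5624°, L = 9.7767 m.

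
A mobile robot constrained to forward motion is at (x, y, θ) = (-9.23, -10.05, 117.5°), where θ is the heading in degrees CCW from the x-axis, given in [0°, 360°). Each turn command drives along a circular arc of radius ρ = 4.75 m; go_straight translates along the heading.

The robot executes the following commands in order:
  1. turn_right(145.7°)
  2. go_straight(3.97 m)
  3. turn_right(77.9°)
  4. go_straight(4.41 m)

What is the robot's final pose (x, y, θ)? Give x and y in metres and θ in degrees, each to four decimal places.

set_pose: (x, y, θ) = (-9.2300, -10.0500, 117.5000°), ρ = 4.75
turn_right(145.7°): centre at ρ to the right, rotate −145.7° → (-2.7721, -3.6705, -28.2000° ≡ 331.8000°)
go_straight(3.97): x += 3.97·cos θ, y += 3.97·sin θ → (0.7267, -5.5465, 331.8000°)
turn_right(77.9°): centre at ρ to the right, rotate −77.9° → (3.0458, -11.0500, 253.9000°)
go_straight(4.41): x += 4.41·cos θ, y += 4.41·sin θ → (1.8228, -15.2870, 253.9000°)

(1.8228, -15.2870, 253.9000°)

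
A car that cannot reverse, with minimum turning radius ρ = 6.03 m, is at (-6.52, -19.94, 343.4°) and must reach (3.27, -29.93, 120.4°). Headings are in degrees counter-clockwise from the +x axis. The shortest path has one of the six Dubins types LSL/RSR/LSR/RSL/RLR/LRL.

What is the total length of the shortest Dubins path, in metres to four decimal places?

40.2476 m

Let ψ = atan2(Δy, Δx) = atan2(-9.99, 9.79) = -45.5793° be the start→goal bearing.
Normalize: d = |goal − start| / ρ = 13.987287/6.03 = 2.319616, α = (θ_start − ψ) mod 360° = 28.9793° = 0.505784 rad, β = (θ_goal − ψ) mod 360° = 165.9793° = 2.896885 rad.
Common terms: sin α = 0.484494, cos α = 0.874795, sin β = 0.242272, cos β = -0.970208, cos(α−β) = -0.731354, d² = 5.380620. Work in radians in the unit-radius frame; every candidate has L = ρ·(t + p + q).
LSL: p² = 2 + d² − 2cos(α−β) + 2d(sin α − sin β) = 9.967050; p = √p² = 3.157063; φ = atan2(cos β − cos α, d + sin α − sin β) = -0.624146 rad; t = (φ − α) mod 2π = 5.153255 rad, q = (β − φ) mod 2π = 3.521032 rad → L = 6.03·(5.153255 + 3.157063 + 3.521032) = 6.03·11.831350 = 71.343040 m
RSR: p² = 2 + d² − 2cos(α−β) + 2d(sin β − sin α) = 7.719606; p = √p² = 2.778418; φ = atan2(cos α − cos β, d − sin α + sin β) = 0.726220 rad; t = (α − φ) mod 2π = 6.062750 rad, q = (φ − β) mod 2π = 4.112520 rad → L = 6.03·(6.062750 + 2.778418 + 4.112520) = 6.03·12.953687 = 78.110735 m
LSR: p² = d² − 2 + 2cos(α−β) + 2d(sin α + sin β) = 5.289550; p = √p² = 2.299902; φ = atan2(−cos α − cos β, d + sin α + sin β) − atan2(−2, p) = 0.747075 rad; t = (φ − α) mod 2π = 0.241290 rad, q = (φ − β) mod 2π = 4.133375 rad → L = 6.03·(0.241290 + 2.299902 + 4.133375) = 6.03·6.674567 = 40.247639 m
RSL: p² = d² − 2 + 2cos(α−β) − 2d(sin α + sin β) = -1.453724 < 0 → infeasible
RLR: c = (6 − d² + 2cos(α−β) + 2d(sin α − sin β))/8 = 0.035049; p = 2π − arccos c = 4.747445 rad; φ = atan2(cos α − cos β, d − sin α + sin β) = 0.726220 rad; t = (α − φ + p/2) mod 2π = 2.153287 rad, q = (α − β − t + p) mod 2π = 0.203057 rad → L = 6.03·(2.153287 + 4.747445 + 0.203057) = 6.03·7.103790 = 42.835853 m
LRL: c = (6 − d² + 2cos(α−β) − 2d(sin α − sin β))/8 = -0.245881; p = 2π − arccos c = 4.463960 rad; φ = atan2(cos β − cos α, d + sin α − sin β) = -0.624146 rad; t = (φ − α + p/2) mod 2π = 1.102049 rad, q = (β − α − t + p) mod 2π = 5.753012 rad → L = 6.03·(1.102049 + 4.463960 + 5.753012) = 6.03·11.319022 = 68.253700 m
Shortest: LSR with L = 40.247639 m ≈ 40.2476 m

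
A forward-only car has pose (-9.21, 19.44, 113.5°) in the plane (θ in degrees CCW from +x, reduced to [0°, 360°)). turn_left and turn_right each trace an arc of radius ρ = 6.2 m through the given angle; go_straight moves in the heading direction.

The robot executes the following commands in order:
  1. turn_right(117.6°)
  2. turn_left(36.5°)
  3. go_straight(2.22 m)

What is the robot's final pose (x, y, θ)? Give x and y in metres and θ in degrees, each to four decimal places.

(2.5589, 30.2352, 32.4000°)

set_pose: (x, y, θ) = (-9.2100, 19.4400, 113.5000°), ρ = 6.2
turn_right(117.6°): centre at ρ to the right, rotate −117.6° → (-3.0809, 28.0964, -4.1000° ≡ 355.9000°)
turn_left(36.5°): centre at ρ to the left, rotate +36.5° → (0.6845, 29.0457, 392.4000° ≡ 32.4000°)
go_straight(2.22): x += 2.22·cos θ, y += 2.22·sin θ → (2.5589, 30.2352, 32.4000°)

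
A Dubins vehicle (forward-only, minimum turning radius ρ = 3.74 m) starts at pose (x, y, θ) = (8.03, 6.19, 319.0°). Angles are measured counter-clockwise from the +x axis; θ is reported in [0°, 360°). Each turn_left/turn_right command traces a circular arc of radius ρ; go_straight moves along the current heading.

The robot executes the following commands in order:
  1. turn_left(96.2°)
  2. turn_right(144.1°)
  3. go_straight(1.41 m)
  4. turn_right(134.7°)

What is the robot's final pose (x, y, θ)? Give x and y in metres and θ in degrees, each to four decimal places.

(14.0737, 0.6255, 136.4000°)

set_pose: (x, y, θ) = (8.0300, 6.1900, 319.0000°), ρ = 3.74
turn_left(96.2°): centre at ρ to the left, rotate +96.2° → (13.5548, 6.8781, 415.2000° ≡ 55.2000°)
turn_right(144.1°): centre at ρ to the right, rotate −144.1° → (20.3652, 4.8155, -88.9000° ≡ 271.1000°)
go_straight(1.41): x += 1.41·cos θ, y += 1.41·sin θ → (20.3922, 3.4057, 271.1000°)
turn_right(134.7°): centre at ρ to the right, rotate −134.7° → (14.0737, 0.6255, 136.4000°)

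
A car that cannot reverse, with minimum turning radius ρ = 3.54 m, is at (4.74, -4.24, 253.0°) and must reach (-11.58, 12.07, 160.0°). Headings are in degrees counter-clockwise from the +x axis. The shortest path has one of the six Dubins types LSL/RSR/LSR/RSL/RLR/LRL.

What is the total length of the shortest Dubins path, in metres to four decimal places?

28.1278 m

Let ψ = atan2(Δy, Δx) = atan2(16.31, -16.32) = 135.0176° be the start→goal bearing.
Normalize: d = |goal − start| / ρ = 23.072895/3.54 = 6.517767, α = (θ_start − ψ) mod 360° = 117.9824° = 2.059182 rad, β = (θ_goal − ψ) mod 360° = 24.9824° = 0.436026 rad.
Common terms: sin α = 0.883091, cos α = -0.469201, sin β = 0.422340, cos β = 0.906437, cos(α−β) = -0.052336, d² = 42.481287. Work in radians in the unit-radius frame; every candidate has L = ρ·(t + p + q).
LSL: p² = 2 + d² − 2cos(α−β) + 2d(sin α − sin β) = 50.592094; p = √p² = 7.112812; φ = atan2(cos β − cos α, d + sin α − sin β) = 0.194629 rad; t = (φ − α) mod 2π = 4.418633 rad, q = (β − φ) mod 2π = 0.241397 rad → L = 3.54·(4.418633 + 7.112812 + 0.241397) = 3.54·11.772841 = 41.675857 m
RSR: p² = 2 + d² − 2cos(α−β) + 2d(sin β − sin α) = 38.579825; p = √p² = 6.211266; φ = atan2(cos α − cos β, d − sin α + sin β) = -0.223326 rad; t = (α − φ) mod 2π = 2.282509 rad, q = (φ − β) mod 2π = 5.623833 rad → L = 3.54·(2.282509 + 6.211266 + 5.623833) = 3.54·14.117607 = 49.976330 m
LSR: p² = d² − 2 + 2cos(α−β) + 2d(sin α + sin β) = 57.393618; p = √p² = 7.575858; φ = atan2(−cos α − cos β, d + sin α + sin β) − atan2(−2, p) = 0.202276 rad; t = (φ − α) mod 2π = 4.426279 rad, q = (φ − β) mod 2π = 6.049436 rad → L = 3.54·(4.426279 + 7.575858 + 6.049436) = 3.54·18.051573 = 63.902567 m
RSL: p² = d² − 2 + 2cos(α−β) − 2d(sin α + sin β) = 23.359613; p = √p² = 4.833178; φ = atan2(cos α + cos β, d − sin α − sin β) − atan2(2, p) = -0.308662 rad; t = (α − φ) mod 2π = 2.367845 rad, q = (β − φ) mod 2π = 0.744688 rad → L = 3.54·(2.367845 + 4.833178 + 0.744688) = 3.54·7.945711 = 28.127818 m
RLR: c = (6 − d² + 2cos(α−β) + 2d(sin α − sin β))/8 = -3.822478, |c| > 1 → infeasible
LRL: c = (6 − d² + 2cos(α−β) − 2d(sin α − sin β))/8 = -5.324012, |c| > 1 → infeasible
Shortest: RSL with L = 28.127818 m ≈ 28.1278 m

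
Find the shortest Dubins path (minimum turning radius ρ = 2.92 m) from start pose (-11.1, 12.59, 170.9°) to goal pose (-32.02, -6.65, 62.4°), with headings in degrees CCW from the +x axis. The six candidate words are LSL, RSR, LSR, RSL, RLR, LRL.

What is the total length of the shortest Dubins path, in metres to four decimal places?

Let ψ = atan2(Δy, Δx) = atan2(-19.24, -20.92) = -137.3954° be the start→goal bearing.
Normalize: d = |goal − start| / ρ = 28.422245/2.92 = 9.733645, α = (θ_start − ψ) mod 360° = 308.2954° = 5.380770 rad, β = (θ_goal − ψ) mod 360° = 199.7954° = 3.487088 rad.
Common terms: sin α = -0.784826, cos α = 0.619717, sin β = -0.338663, cos β = -0.940908, cos(α−β) = -0.317305, d² = 94.743854. Work in radians in the unit-radius frame; every candidate has L = ρ·(t + p + q).
LSL: p² = 2 + d² − 2cos(α−β) + 2d(sin α − sin β) = 88.692885; p = √p² = 9.417690; φ = atan2(cos β − cos α, d + sin α − sin β) = -0.166480 rad; t = (φ − α) mod 2π = 0.735935 rad, q = (β − φ) mod 2π = 3.653568 rad → L = 2.92·(0.735935 + 9.417690 + 3.653568) = 2.92·13.807193 = 40.317004 m
RSR: p² = 2 + d² − 2cos(α−β) + 2d(sin β − sin α) = 106.064043; p = √p² = 10.298740; φ = atan2(cos α − cos β, d − sin α + sin β) = 0.152121 rad; t = (α − φ) mod 2π = 5.228649 rad, q = (φ − β) mod 2π = 2.948219 rad → L = 2.92·(5.228649 + 10.298740 + 2.948219) = 2.92·18.475607 = 53.948774 m
LSR: p² = d² − 2 + 2cos(α−β) + 2d(sin α + sin β) = 70.237963; p = √p² = 8.380809; φ = atan2(−cos α − cos β, d + sin α + sin β) − atan2(−2, p) = 0.271546 rad; t = (φ − α) mod 2π = 1.173960 rad, q = (φ − β) mod 2π = 3.067643 rad → L = 2.92·(1.173960 + 8.380809 + 3.067643) = 2.92·12.622412 = 36.857444 m
RSL: p² = d² − 2 + 2cos(α−β) − 2d(sin α + sin β) = 113.980527; p = √p² = 10.676166; φ = atan2(cos α + cos β, d − sin α − sin β) − atan2(2, p) = -0.214762 rad; t = (α − φ) mod 2π = 5.595532 rad, q = (β − φ) mod 2π = 3.701850 rad → L = 2.92·(5.595532 + 10.676166 + 3.701850) = 2.92·19.973548 = 58.322761 m
RLR: c = (6 − d² + 2cos(α−β) + 2d(sin α − sin β))/8 = -12.258005, |c| > 1 → infeasible
LRL: c = (6 − d² + 2cos(α−β) − 2d(sin α − sin β))/8 = -10.086611, |c| > 1 → infeasible
Shortest: LSR with L = 36.857444 m ≈ 36.8574 m

36.8574 m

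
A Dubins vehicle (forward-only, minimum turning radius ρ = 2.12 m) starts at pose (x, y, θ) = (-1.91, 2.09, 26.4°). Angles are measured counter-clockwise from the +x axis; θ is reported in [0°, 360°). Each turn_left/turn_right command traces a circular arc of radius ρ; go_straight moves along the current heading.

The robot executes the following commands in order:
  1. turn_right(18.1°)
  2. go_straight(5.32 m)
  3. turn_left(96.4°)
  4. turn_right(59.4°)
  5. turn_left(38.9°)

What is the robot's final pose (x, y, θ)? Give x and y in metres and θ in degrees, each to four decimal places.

set_pose: (x, y, θ) = (-1.9100, 2.0900, 26.4000°), ρ = 2.12
turn_right(18.1°): centre at ρ to the right, rotate −18.1° → (-1.2734, 2.2889, 8.3000°)
go_straight(5.32): x += 5.32·cos θ, y += 5.32·sin θ → (3.9909, 3.0569, 8.3000°)
turn_left(96.4°): centre at ρ to the left, rotate +96.4° → (5.7354, 5.6926, 104.7000°)
turn_right(59.4°): centre at ρ to the right, rotate −59.4° → (6.2792, 7.7218, 45.3000°)
turn_left(38.9°): centre at ρ to the left, rotate +38.9° → (6.8814, 8.9987, 84.2000°)

(6.8814, 8.9987, 84.2000°)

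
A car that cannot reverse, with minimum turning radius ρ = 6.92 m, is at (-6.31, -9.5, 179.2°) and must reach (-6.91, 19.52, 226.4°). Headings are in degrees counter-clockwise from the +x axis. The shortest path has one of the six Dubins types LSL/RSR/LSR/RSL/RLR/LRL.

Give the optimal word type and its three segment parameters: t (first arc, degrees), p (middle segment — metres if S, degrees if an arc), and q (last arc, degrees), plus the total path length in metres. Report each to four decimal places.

RSL: t = 153.9888°, p = 11.2848 m, q = 201.1888°, L = 54.1820 m

Let ψ = atan2(Δy, Δx) = atan2(29.02, -0.60) = 91.1844° be the start→goal bearing.
Normalize: d = |goal − start| / ρ = 29.026202/6.92 = 4.194538, α = (θ_start − ψ) mod 360° = 88.0156° = 1.536161 rad, β = (θ_goal − ψ) mod 360° = 135.2156° = 2.359957 rad.
Common terms: sin α = 0.999400, cos α = 0.034628, sin β = 0.704442, cos β = -0.709762, cos(α−β) = 0.679441, d² = 17.594148. Work in radians in the unit-radius frame; every candidate has L = ρ·(t + p + q).
LSL: p² = 2 + d² − 2cos(α−β) + 2d(sin α − sin β) = 20.709696; p = √p² = 4.550791; φ = atan2(cos β − cos α, d + sin α − sin β) = -0.164312 rad; t = (φ − α) mod 2π = 4.582712 rad, q = (β − φ) mod 2π = 2.524269 rad → L = 6.92·(4.582712 + 4.550791 + 2.524269) = 6.92·11.657771 = 80.671778 m
RSR: p² = 2 + d² − 2cos(α−β) + 2d(sin β − sin α) = 15.760834; p = √p² = 3.969992; φ = atan2(cos α − cos β, d − sin α + sin β) = 0.188621 rad; t = (α − φ) mod 2π = 1.347541 rad, q = (φ − β) mod 2π = 4.111849 rad → L = 6.92·(1.347541 + 3.969992 + 4.111849) = 6.92·9.429382 = 65.251321 m
LSR: p² = d² − 2 + 2cos(α−β) + 2d(sin α + sin β) = 31.246688; p = √p² = 5.589874; φ = atan2(−cos α − cos β, d + sin α + sin β) − atan2(−2, p) = 0.457563 rad; t = (φ − α) mod 2π = 5.204587 rad, q = (φ − β) mod 2π = 4.380791 rad → L = 6.92·(5.204587 + 5.589874 + 4.380791) = 6.92·15.175252 = 105.012741 m
RSL: p² = d² − 2 + 2cos(α−β) − 2d(sin α + sin β) = 2.659373; p = √p² = 1.630758; φ = atan2(cos α + cos β, d − sin α − sin β) − atan2(2, p) = -1.151450 rad; t = (α − φ) mod 2π = 2.687611 rad, q = (β − φ) mod 2π = 3.511406 rad → L = 6.92·(2.687611 + 1.630758 + 3.511406) = 6.92·7.829776 = 54.182046 m
RLR: c = (6 − d² + 2cos(α−β) + 2d(sin α − sin β))/8 = -0.970104; p = 2π − arccos c = 3.386729 rad; φ = atan2(cos α − cos β, d − sin α + sin β) = 0.188621 rad; t = (α − φ + p/2) mod 2π = 3.040905 rad, q = (α − β − t + p) mod 2π = 5.805214 rad → L = 6.92·(3.040905 + 3.386729 + 5.805214) = 6.92·12.232848 = 84.651306 m
LRL: c = (6 − d² + 2cos(α−β) − 2d(sin α − sin β))/8 = -1.588712, |c| > 1 → infeasible
Shortest: RSL with L = 54.182046 m ≈ 54.1820 m
Convert RSL to answer units (arcs ×180/π): t = 2.687611·180/π = 153.9888°, p = ρ·p = 6.92·1.630758 = 11.2848 m, q = 3.511406·180/π = 201.1888°, L = 54.1820 m.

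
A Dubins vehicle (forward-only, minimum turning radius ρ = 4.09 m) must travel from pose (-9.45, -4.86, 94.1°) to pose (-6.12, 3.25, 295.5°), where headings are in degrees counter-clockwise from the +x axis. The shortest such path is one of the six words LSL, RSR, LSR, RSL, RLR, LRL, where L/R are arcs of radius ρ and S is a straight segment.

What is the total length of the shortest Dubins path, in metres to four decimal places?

20.9663 m

Let ψ = atan2(Δy, Δx) = atan2(8.11, 3.33) = 67.6767° be the start→goal bearing.
Normalize: d = |goal − start| / ρ = 8.767041/4.09 = 2.143531, α = (θ_start − ψ) mod 360° = 26.4233° = 0.461173 rad, β = (θ_goal − ψ) mod 360° = 227.8233° = 3.976266 rad.
Common terms: sin α = 0.444999, cos α = 0.895531, sin β = -0.741077, cos β = -0.671420, cos(α−β) = -0.931056, d² = 4.594724. Work in radians in the unit-radius frame; every candidate has L = ρ·(t + p + q).
LSL: p² = 2 + d² − 2cos(α−β) + 2d(sin α − sin β) = 13.541616; p = √p² = 3.679893; φ = atan2(cos β − cos α, d + sin α − sin β) = -0.439862 rad; t = (φ − α) mod 2π = 5.382151 rad, q = (β − φ) mod 2π = 4.416128 rad → L = 4.09·(5.382151 + 3.679893 + 4.416128) = 4.09·13.478172 = 55.125723 m
RSR: p² = 2 + d² − 2cos(α−β) + 2d(sin β − sin α) = 3.372055; p = √p² = 1.836316; φ = atan2(cos α − cos β, d − sin α + sin β) = 1.022306 rad; t = (α − φ) mod 2π = 5.722052 rad, q = (φ − β) mod 2π = 3.329225 rad → L = 4.09·(5.722052 + 1.836316 + 3.329225) = 4.09·10.887593 = 44.530256 m
LSR: p² = d² − 2 + 2cos(α−β) + 2d(sin α + sin β) = -0.536694 < 0 → infeasible
RSL: p² = d² − 2 + 2cos(α−β) − 2d(sin α + sin β) = 2.001919; p = √p² = 1.414892; φ = atan2(cos α + cos β, d − sin α − sin β) − atan2(2, p) = -0.863484 rad; t = (α − φ) mod 2π = 1.324657 rad, q = (β − φ) mod 2π = 4.839750 rad → L = 4.09·(1.324657 + 1.414892 + 4.839750) = 4.09·7.579299 = 30.999332 m
RLR: c = (6 − d² + 2cos(α−β) + 2d(sin α − sin β))/8 = 0.578493; p = 2π − arccos c = 5.329269 rad; φ = atan2(cos α − cos β, d − sin α + sin β) = 1.022306 rad; t = (α − φ + p/2) mod 2π = 2.103502 rad, q = (α − β − t + p) mod 2π = 5.993860 rad → L = 4.09·(2.103502 + 5.329269 + 5.993860) = 4.09·13.426630 = 54.914918 m
LRL: c = (6 − d² + 2cos(α−β) − 2d(sin α − sin β))/8 = -0.692702; p = 2π − arccos c = 3.947160 rad; φ = atan2(cos β − cos α, d + sin α − sin β) = -0.439862 rad; t = (φ − α + p/2) mod 2π = 1.072546 rad, q = (β − α − t + p) mod 2π = 0.106522 rad → L = 4.09·(1.072546 + 3.947160 + 0.106522) = 4.09·5.126228 = 20.966274 m
Shortest: LRL with L = 20.966274 m ≈ 20.9663 m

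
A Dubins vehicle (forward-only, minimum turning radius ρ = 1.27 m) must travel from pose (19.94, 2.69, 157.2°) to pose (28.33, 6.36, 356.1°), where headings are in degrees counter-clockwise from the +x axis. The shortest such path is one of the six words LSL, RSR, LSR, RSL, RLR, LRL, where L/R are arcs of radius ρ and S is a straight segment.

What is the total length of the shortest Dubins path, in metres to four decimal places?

11.4790 m

Let ψ = atan2(Δy, Δx) = atan2(3.67, 8.39) = 23.6258° be the start→goal bearing.
Normalize: d = |goal − start| / ρ = 9.157565/1.27 = 7.210681, α = (θ_start − ψ) mod 360° = 133.5742° = 2.331310 rad, β = (θ_goal − ψ) mod 360° = 332.4742° = 5.802770 rad.
Common terms: sin α = 0.724482, cos α = -0.689293, sin β = -0.462148, cos β = 0.886803, cos(α−β) = -0.946085, d² = 51.993924. Work in radians in the unit-radius frame; every candidate has L = ρ·(t + p + q).
LSL: p² = 2 + d² − 2cos(α−β) + 2d(sin α − sin β) = 72.998919; p = √p² = 8.543940; φ = atan2(cos β − cos α, d + sin α − sin β) = 0.185532 rad; t = (φ − α) mod 2π = 4.137408 rad, q = (β − φ) mod 2π = 5.617237 rad → L = 1.27·(4.137408 + 8.543940 + 5.617237) = 1.27·18.298586 = 23.239204 m
RSR: p² = 2 + d² − 2cos(α−β) + 2d(sin β − sin α) = 38.773271; p = √p² = 6.226819; φ = atan2(cos α − cos β, d − sin α + sin β) = -0.255898 rad; t = (α − φ) mod 2π = 2.587208 rad, q = (φ − β) mod 2π = 0.224518 rad → L = 1.27·(2.587208 + 6.226819 + 0.224518) = 1.27·9.038544 = 11.478951 m
LSR: p² = d² − 2 + 2cos(α−β) + 2d(sin α + sin β) = 51.884972; p = √p² = 7.203122; φ = atan2(−cos α − cos β, d + sin α + sin β) − atan2(−2, p) = 0.244412 rad; t = (φ − α) mod 2π = 4.196287 rad, q = (φ − β) mod 2π = 0.724827 rad → L = 1.27·(4.196287 + 7.203122 + 0.724827) = 1.27·12.124237 = 15.397781 m
RSL: p² = d² − 2 + 2cos(α−β) − 2d(sin α + sin β) = 44.318534; p = √p² = 6.657217; φ = atan2(cos α + cos β, d − sin α − sin β) − atan2(2, p) = -0.263430 rad; t = (α − φ) mod 2π = 2.594739 rad, q = (β − φ) mod 2π = 6.066199 rad → L = 1.27·(2.594739 + 6.657217 + 6.066199) = 1.27·15.318155 = 19.454057 m
RLR: c = (6 − d² + 2cos(α−β) + 2d(sin α − sin β))/8 = -3.846659, |c| > 1 → infeasible
LRL: c = (6 − d² + 2cos(α−β) − 2d(sin α − sin β))/8 = -8.124865, |c| > 1 → infeasible
Shortest: RSR with L = 11.478951 m ≈ 11.4790 m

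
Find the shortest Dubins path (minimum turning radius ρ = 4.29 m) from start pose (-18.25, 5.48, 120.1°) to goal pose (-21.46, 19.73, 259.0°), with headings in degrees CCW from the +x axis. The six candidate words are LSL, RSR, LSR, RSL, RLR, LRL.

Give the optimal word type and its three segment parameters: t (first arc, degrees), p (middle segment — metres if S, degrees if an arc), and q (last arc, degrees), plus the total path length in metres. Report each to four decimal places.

RSL: t = 64.2859°, p = 7.8081 m, q = 203.1859°, L = 27.8350 m

Let ψ = atan2(Δy, Δx) = atan2(14.25, -3.21) = 102.6947° be the start→goal bearing.
Normalize: d = |goal − start| / ρ = 14.607074/4.29 = 3.404912, α = (θ_start − ψ) mod 360° = 17.4053° = 0.303779 rad, β = (θ_goal − ψ) mod 360° = 156.3053° = 2.728042 rad.
Common terms: sin α = 0.299128, cos α = 0.954213, sin β = 0.401864, cos β = -0.915700, cos(α−β) = -0.753563, d² = 11.593428. Work in radians in the unit-radius frame; every candidate has L = ρ·(t + p + q).
LSL: p² = 2 + d² − 2cos(α−β) + 2d(sin α − sin β) = 14.400946; p = √p² = 3.794858; φ = atan2(cos β − cos α, d + sin α − sin β) = -0.515246 rad; t = (φ − α) mod 2π = 5.464160 rad, q = (β − φ) mod 2π = 3.243288 rad → L = 4.29·(5.464160 + 3.794858 + 3.243288) = 4.29·12.502305 = 53.634891 m
RSR: p² = 2 + d² − 2cos(α−β) + 2d(sin β − sin α) = 15.800162; p = √p² = 3.974942; φ = atan2(cos α − cos β, d − sin α + sin β) = 0.489772 rad; t = (α − φ) mod 2π = 6.097192 rad, q = (φ − β) mod 2π = 4.044916 rad → L = 4.29·(6.097192 + 3.974942 + 4.044916) = 4.29·14.117050 = 60.562145 m
LSR: p² = d² − 2 + 2cos(α−β) + 2d(sin α + sin β) = 12.859934; p = √p² = 3.586075; φ = atan2(−cos α − cos β, d + sin α + sin β) − atan2(−2, p) = 0.499366 rad; t = (φ − α) mod 2π = 0.195587 rad, q = (φ − β) mod 2π = 4.054510 rad → L = 4.29·(0.195587 + 3.586075 + 4.054510) = 4.29·7.836171 = 33.617174 m
RSL: p² = d² − 2 + 2cos(α−β) − 2d(sin α + sin β) = 3.312667; p = √p² = 1.820073; φ = atan2(cos α + cos β, d − sin α − sin β) − atan2(2, p) = -0.818221 rad; t = (α − φ) mod 2π = 1.122000 rad, q = (β − φ) mod 2π = 3.546263 rad → L = 4.29·(1.122000 + 1.820073 + 3.546263) = 4.29·6.488336 = 27.834963 m
RLR: c = (6 − d² + 2cos(α−β) + 2d(sin α − sin β))/8 = -0.975020; p = 2π − arccos c = 3.365577 rad; φ = atan2(cos α − cos β, d − sin α + sin β) = 0.489772 rad; t = (α − φ + p/2) mod 2π = 1.496795 rad, q = (α − β − t + p) mod 2π = 5.727704 rad → L = 4.29·(1.496795 + 3.365577 + 5.727704) = 4.29·10.590076 = 45.431426 m
LRL: c = (6 − d² + 2cos(α−β) − 2d(sin α − sin β))/8 = -0.800118; p = 2π − arccos c = 3.784897 rad; φ = atan2(cos β − cos α, d + sin α − sin β) = -0.515246 rad; t = (φ − α + p/2) mod 2π = 1.073423 rad, q = (β − α − t + p) mod 2π = 5.135736 rad → L = 4.29·(1.073423 + 3.784897 + 5.135736) = 4.29·9.994056 = 42.874498 m
Shortest: RSL with L = 27.834963 m ≈ 27.8350 m
Convert RSL to answer units (arcs ×180/π): t = 1.122000·180/π = 64.2859°, p = ρ·p = 4.29·1.820073 = 7.8081 m, q = 3.546263·180/π = 203.1859°, L = 27.8350 m.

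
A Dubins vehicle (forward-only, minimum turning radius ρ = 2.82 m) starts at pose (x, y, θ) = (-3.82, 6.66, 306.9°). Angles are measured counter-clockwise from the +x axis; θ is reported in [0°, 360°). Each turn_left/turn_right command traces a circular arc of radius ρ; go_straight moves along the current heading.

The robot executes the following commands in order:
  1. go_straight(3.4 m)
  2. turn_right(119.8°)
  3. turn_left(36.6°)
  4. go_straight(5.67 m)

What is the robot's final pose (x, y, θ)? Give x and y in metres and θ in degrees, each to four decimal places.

set_pose: (x, y, θ) = (-3.8200, 6.6600, 306.9000°), ρ = 2.82
go_straight(3.4): x += 3.4·cos θ, y += 3.4·sin θ → (-1.7786, 3.9411, 306.9000°)
turn_right(119.8°): centre at ρ to the right, rotate −119.8° → (-3.6851, -0.5505, 187.1000°)
turn_left(36.6°): centre at ρ to the left, rotate +36.6° → (-5.2849, -1.3101, 223.7000°)
go_straight(5.67): x += 5.67·cos θ, y += 5.67·sin θ → (-9.3841, -5.2274, 223.7000°)

(-9.3841, -5.2274, 223.7000°)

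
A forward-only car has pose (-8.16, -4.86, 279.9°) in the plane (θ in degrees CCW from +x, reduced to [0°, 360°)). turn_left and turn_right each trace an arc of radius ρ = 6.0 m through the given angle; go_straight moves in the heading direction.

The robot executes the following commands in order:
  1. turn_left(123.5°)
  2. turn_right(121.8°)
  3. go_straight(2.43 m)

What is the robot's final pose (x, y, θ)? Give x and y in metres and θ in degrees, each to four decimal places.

(12.3618, -13.7212, 281.6000°)

set_pose: (x, y, θ) = (-8.1600, -4.8600, 279.9000°), ρ = 6.0
turn_left(123.5°): centre at ρ to the left, rotate +123.5° → (1.8732, -8.1879, 403.4000° ≡ 43.4000°)
turn_right(121.8°): centre at ρ to the right, rotate −121.8° → (11.8732, -11.3409, -78.4000° ≡ 281.6000°)
go_straight(2.43): x += 2.43·cos θ, y += 2.43·sin θ → (12.3618, -13.7212, 281.6000°)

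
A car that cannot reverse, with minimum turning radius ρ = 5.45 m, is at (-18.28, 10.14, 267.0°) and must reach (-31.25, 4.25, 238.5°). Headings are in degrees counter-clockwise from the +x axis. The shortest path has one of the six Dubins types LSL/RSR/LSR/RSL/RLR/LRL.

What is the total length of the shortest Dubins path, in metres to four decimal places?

47.5829 m

Let ψ = atan2(Δy, Δx) = atan2(-5.89, -12.97) = -155.5760° be the start→goal bearing.
Normalize: d = |goal − start| / ρ = 14.244753/5.45 = 2.613716, α = (θ_start − ψ) mod 360° = 62.5760° = 1.092158 rad, β = (θ_goal − ψ) mod 360° = 34.0760° = 0.594739 rad.
Common terms: sin α = 0.887623, cos α = 0.460571, sin β = 0.560292, cos β = 0.828295, cos(α−β) = 0.878817, d² = 6.831512. Work in radians in the unit-radius frame; every candidate has L = ρ·(t + p + q).
LSL: p² = 2 + d² − 2cos(α−β) + 2d(sin α − sin β) = 8.784975; p = √p² = 2.963946; φ = atan2(cos β − cos α, d + sin α − sin β) = 0.124386 rad; t = (φ − α) mod 2π = 5.315414 rad, q = (β − φ) mod 2π = 0.470353 rad → L = 5.45·(5.315414 + 2.963946 + 0.470353) = 5.45·8.749712 = 47.685933 m
RSR: p² = 2 + d² − 2cos(α−β) + 2d(sin β − sin α) = 5.362781; p = √p² = 2.315768; φ = atan2(cos α − cos β, d − sin α + sin β) = -0.159466 rad; t = (α − φ) mod 2π = 1.251624 rad, q = (φ − β) mod 2π = 5.528980 rad → L = 5.45·(1.251624 + 2.315768 + 5.528980) = 5.45·9.096372 = 49.575228 m
LSR: p² = d² − 2 + 2cos(α−β) + 2d(sin α + sin β) = 14.158025; p = √p² = 3.762715; φ = atan2(−cos α − cos β, d + sin α + sin β) − atan2(−2, p) = 0.181277 rad; t = (φ − α) mod 2π = 5.372304 rad, q = (φ − β) mod 2π = 5.869723 rad → L = 5.45·(5.372304 + 3.762715 + 5.869723) = 5.45·15.004743 = 81.775847 m
RSL: p² = d² − 2 + 2cos(α−β) − 2d(sin α + sin β) = -0.979731 < 0 → infeasible
RLR: c = (6 − d² + 2cos(α−β) + 2d(sin α − sin β))/8 = 0.329652; p = 2π − arccos c = 5.048324 rad; φ = atan2(cos α − cos β, d − sin α + sin β) = -0.159466 rad; t = (α − φ + p/2) mod 2π = 3.775786 rad, q = (α − β − t + p) mod 2π = 1.769957 rad → L = 5.45·(3.775786 + 5.048324 + 1.769957) = 5.45·10.594067 = 57.737668 m
LRL: c = (6 − d² + 2cos(α−β) − 2d(sin α − sin β))/8 = -0.098122; p = 2π − arccos c = 4.614109 rad; φ = atan2(cos β − cos α, d + sin α − sin β) = 0.124386 rad; t = (φ − α + p/2) mod 2π = 1.339283 rad, q = (β − α − t + p) mod 2π = 2.777407 rad → L = 5.45·(1.339283 + 4.614109 + 2.777407) = 5.45·8.730799 = 47.582854 m
Shortest: LRL with L = 47.582854 m ≈ 47.5829 m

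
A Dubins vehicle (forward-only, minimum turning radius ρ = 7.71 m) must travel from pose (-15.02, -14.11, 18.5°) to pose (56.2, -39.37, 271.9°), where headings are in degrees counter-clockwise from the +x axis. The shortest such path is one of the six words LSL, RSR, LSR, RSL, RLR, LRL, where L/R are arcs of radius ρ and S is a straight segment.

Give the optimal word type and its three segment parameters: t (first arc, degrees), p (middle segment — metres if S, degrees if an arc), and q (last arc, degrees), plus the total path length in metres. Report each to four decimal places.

RSR: t = 35.0991°, p = 63.7234 m, q = 71.5009°, L = 78.0680 m

Let ψ = atan2(Δy, Δx) = atan2(-25.26, 71.22) = -19.5284° be the start→goal bearing.
Normalize: d = |goal − start| / ρ = 75.566898/7.71 = 9.801154, α = (θ_start − ψ) mod 360° = 38.0284° = 0.663720 rad, β = (θ_goal − ψ) mod 360° = 291.4284° = 5.086384 rad.
Common terms: sin α = 0.616051, cos α = 0.787706, sin β = -0.930875, cos β = 0.365338, cos(α−β) = -0.285688, d² = 96.062620. Work in radians in the unit-radius frame; every candidate has L = ρ·(t + p + q).
LSL: p² = 2 + d² − 2cos(α−β) + 2d(sin α − sin β) = 128.957327; p = √p² = 11.355938; φ = atan2(cos β − cos α, d + sin α − sin β) = -0.037202 rad; t = (φ − α) mod 2π = 5.582263 rad, q = (β − φ) mod 2π = 5.123587 rad → L = 7.71·(5.582263 + 11.355938 + 5.123587) = 7.71·22.061788 = 170.096382 m
RSR: p² = 2 + d² − 2cos(α−β) + 2d(sin β − sin α) = 68.310667; p = √p² = 8.265027; φ = atan2(cos α − cos β, d − sin α + sin β) = 0.051125 rad; t = (α − φ) mod 2π = 0.612595 rad, q = (φ − β) mod 2π = 1.247926 rad → L = 7.71·(0.612595 + 8.265027 + 1.247926) = 7.71·10.125548 = 78.067973 m
LSR: p² = d² − 2 + 2cos(α−β) + 2d(sin α + sin β) = 87.319972; p = √p² = 9.344516; φ = atan2(−cos α − cos β, d + sin α + sin β) − atan2(−2, p) = 0.089894 rad; t = (φ − α) mod 2π = 5.709359 rad, q = (φ − β) mod 2π = 1.286695 rad → L = 7.71·(5.709359 + 9.344516 + 1.286695) = 7.71·16.340569 = 125.985787 m
RSL: p² = d² − 2 + 2cos(α−β) − 2d(sin α + sin β) = 99.662515; p = √p² = 9.983111; φ = atan2(cos α + cos β, d − sin α − sin β) − atan2(2, p) = -0.084228 rad; t = (α − φ) mod 2π = 0.747948 rad, q = (β − φ) mod 2π = 5.170613 rad → L = 7.71·(0.747948 + 9.983111 + 5.170613) = 7.71·15.901672 = 122.601894 m
RLR: c = (6 − d² + 2cos(α−β) + 2d(sin α − sin β))/8 = -7.538833, |c| > 1 → infeasible
LRL: c = (6 − d² + 2cos(α−β) − 2d(sin α − sin β))/8 = -15.119666, |c| > 1 → infeasible
Shortest: RSR with L = 78.067973 m ≈ 78.0680 m
Convert RSR to answer units (arcs ×180/π): t = 0.612595·180/π = 35.0991°, p = ρ·p = 7.71·8.265027 = 63.7234 m, q = 1.247926·180/π = 71.5009°, L = 78.0680 m.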